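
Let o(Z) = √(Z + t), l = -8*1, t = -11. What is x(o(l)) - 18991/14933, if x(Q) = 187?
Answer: 2773480/14933 ≈ 185.73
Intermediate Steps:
l = -8
o(Z) = √(-11 + Z) (o(Z) = √(Z - 11) = √(-11 + Z))
x(o(l)) - 18991/14933 = 187 - 18991/14933 = 2773480/14933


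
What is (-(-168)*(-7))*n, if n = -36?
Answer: 42336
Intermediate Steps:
(-(-168)*(-7))*n = -(-168)*(-7)*(-36) = -84*14*(-36) = -1176*(-36) = 42336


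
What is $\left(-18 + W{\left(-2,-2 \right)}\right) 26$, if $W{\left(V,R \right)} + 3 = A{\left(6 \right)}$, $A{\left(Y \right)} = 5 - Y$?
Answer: $-572$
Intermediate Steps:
$W{\left(V,R \right)} = -4$ ($W{\left(V,R \right)} = -3 + \left(5 - 6\right) = -3 - 1 = -4$)
$\left(-18 + W{\left(-2,-2 \right)}\right) 26 = \left(-18 - 4\right) 26 = \left(-22\right) 26 = -572$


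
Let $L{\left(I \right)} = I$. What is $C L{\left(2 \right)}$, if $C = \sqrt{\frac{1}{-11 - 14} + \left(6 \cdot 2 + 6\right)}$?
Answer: $\frac{2 \sqrt{449}}{5} \approx 8.4758$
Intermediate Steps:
$C = \frac{\sqrt{449}}{5}$ ($C = \sqrt{\frac{1}{-25} + \left(12 + 6\right)} = \sqrt{- \frac{1}{25} + 18} = \sqrt{\frac{449}{25}} = \frac{\sqrt{449}}{5} \approx 4.2379$)
$C L{\left(2 \right)} = \frac{\sqrt{449}}{5} \cdot 2 = \frac{2 \sqrt{449}}{5}$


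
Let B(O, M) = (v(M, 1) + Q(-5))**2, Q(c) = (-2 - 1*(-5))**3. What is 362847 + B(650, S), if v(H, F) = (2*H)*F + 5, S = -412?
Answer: 990111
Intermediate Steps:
v(H, F) = 5 + 2*F*H (v(H, F) = 2*F*H + 5 = 5 + 2*F*H)
Q(c) = 27 (Q(c) = (-2 + 5)**3 = 3**3 = 27)
B(O, M) = (32 + 2*M)**2 (B(O, M) = ((5 + 2*1*M) + 27)**2 = ((5 + 2*M) + 27)**2 = (32 + 2*M)**2)
362847 + B(650, S) = 362847 + 4*(16 - 412)**2 = 362847 + 4*(-396)**2 = 362847 + 4*156816 = 362847 + 627264 = 990111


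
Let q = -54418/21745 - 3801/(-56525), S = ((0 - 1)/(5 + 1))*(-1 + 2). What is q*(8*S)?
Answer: 342094252/105354525 ≈ 3.2471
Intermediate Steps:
S = -⅙ (S = -1/6*1 = -1*⅙*1 = -⅙*1 = -⅙ ≈ -0.16667)
q = -85523563/35118175 (q = -54418*1/21745 - 3801*(-1/56525) = -54418/21745 + 543/8075 = -85523563/35118175 ≈ -2.4353)
q*(8*S) = -684188504*(-1)/(35118175*6) = -85523563/35118175*(-4/3) = 342094252/105354525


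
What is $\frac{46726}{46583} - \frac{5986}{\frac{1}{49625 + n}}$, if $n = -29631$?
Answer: $- \frac{5575243638246}{46583} \approx -1.1968 \cdot 10^{8}$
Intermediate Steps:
$\frac{46726}{46583} - \frac{5986}{\frac{1}{49625 + n}} = \frac{46726}{46583} - \frac{5986}{\frac{1}{49625 - 29631}} = 46726 \cdot \frac{1}{46583} - \frac{5986}{\frac{1}{19994}} = \frac{46726}{46583} - 5986 \frac{1}{\frac{1}{19994}} = \frac{46726}{46583} - 119684084 = - \frac{5575243638246}{46583}$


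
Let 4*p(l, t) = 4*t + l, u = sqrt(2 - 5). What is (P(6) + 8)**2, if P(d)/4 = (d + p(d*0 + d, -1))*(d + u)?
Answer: 24868 + 8528*I*sqrt(3) ≈ 24868.0 + 14771.0*I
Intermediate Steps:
u = I*sqrt(3) (u = sqrt(-3) = I*sqrt(3) ≈ 1.732*I)
p(l, t) = t + l/4 (p(l, t) = (4*t + l)/4 = (l + 4*t)/4 = t + l/4)
P(d) = 4*(-1 + 5*d/4)*(d + I*sqrt(3)) (P(d) = 4*((d + (-1 + (d*0 + d)/4))*(d + I*sqrt(3))) = 4*((d + (-1 + (0 + d)/4))*(d + I*sqrt(3))) = 4*((d + (-1 + d/4))*(d + I*sqrt(3))) = 4*((-1 + 5*d/4)*(d + I*sqrt(3))) = 4*(-1 + 5*d/4)*(d + I*sqrt(3)))
(P(6) + 8)**2 = ((-4*6 + 5*6**2 - 4*I*sqrt(3) + 5*I*6*sqrt(3)) + 8)**2 = ((-24 + 5*36 - 4*I*sqrt(3) + 30*I*sqrt(3)) + 8)**2 = ((-24 + 180 - 4*I*sqrt(3) + 30*I*sqrt(3)) + 8)**2 = ((156 + 26*I*sqrt(3)) + 8)**2 = (164 + 26*I*sqrt(3))**2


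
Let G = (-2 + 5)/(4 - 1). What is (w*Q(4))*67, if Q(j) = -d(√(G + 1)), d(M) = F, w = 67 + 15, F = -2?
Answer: 10988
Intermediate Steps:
G = 1 (G = 3/3 = 3*(⅓) = 1)
w = 82
d(M) = -2
Q(j) = 2 (Q(j) = -1*(-2) = 2)
(w*Q(4))*67 = (82*2)*67 = 164*67 = 10988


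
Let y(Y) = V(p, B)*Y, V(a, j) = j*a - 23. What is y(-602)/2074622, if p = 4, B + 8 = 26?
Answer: -14749/1037311 ≈ -0.014218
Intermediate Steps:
B = 18 (B = -8 + 26 = 18)
V(a, j) = -23 + a*j (V(a, j) = a*j - 23 = -23 + a*j)
y(Y) = 49*Y (y(Y) = (-23 + 4*18)*Y = (-23 + 72)*Y = 49*Y)
y(-602)/2074622 = (49*(-602))/2074622 = -29498*1/2074622 = -14749/1037311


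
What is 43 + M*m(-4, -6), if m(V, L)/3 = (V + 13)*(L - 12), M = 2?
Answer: -929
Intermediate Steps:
m(V, L) = 3*(-12 + L)*(13 + V) (m(V, L) = 3*((V + 13)*(L - 12)) = 3*((13 + V)*(-12 + L)) = 3*((-12 + L)*(13 + V)) = 3*(-12 + L)*(13 + V))
43 + M*m(-4, -6) = 43 + 2*(-468 - 36*(-4) + 39*(-6) + 3*(-6)*(-4)) = 43 + 2*(-468 + 144 - 234 + 72) = 43 + 2*(-486) = 43 - 972 = -929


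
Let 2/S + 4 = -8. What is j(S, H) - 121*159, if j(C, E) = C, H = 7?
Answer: -115435/6 ≈ -19239.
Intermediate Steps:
S = -1/6 (S = 2/(-4 - 8) = 2/(-12) = 2*(-1/12) = -1/6 ≈ -0.16667)
j(S, H) - 121*159 = -1/6 - 121*159 = -1/6 - 19239 = -115435/6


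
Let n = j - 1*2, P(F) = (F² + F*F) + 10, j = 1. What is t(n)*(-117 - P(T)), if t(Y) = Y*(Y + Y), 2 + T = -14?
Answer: -1278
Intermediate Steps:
T = -16 (T = -2 - 14 = -16)
P(F) = 10 + 2*F² (P(F) = (F² + F²) + 10 = 2*F² + 10 = 10 + 2*F²)
n = -1 (n = 1 - 1*2 = 1 - 2 = -1)
t(Y) = 2*Y² (t(Y) = Y*(2*Y) = 2*Y²)
t(n)*(-117 - P(T)) = (2*(-1)²)*(-117 - (10 + 2*(-16)²)) = (2*1)*(-117 - (10 + 2*256)) = 2*(-117 - (10 + 512)) = 2*(-117 - 1*522) = 2*(-117 - 522) = 2*(-639) = -1278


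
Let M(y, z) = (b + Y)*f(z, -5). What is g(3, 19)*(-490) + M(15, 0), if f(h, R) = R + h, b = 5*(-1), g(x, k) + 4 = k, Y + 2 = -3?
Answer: -7300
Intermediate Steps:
Y = -5 (Y = -2 - 3 = -5)
g(x, k) = -4 + k
b = -5
M(y, z) = 50 - 10*z (M(y, z) = (-5 - 5)*(-5 + z) = -10*(-5 + z) = 50 - 10*z)
g(3, 19)*(-490) + M(15, 0) = (-4 + 19)*(-490) + (50 - 10*0) = 15*(-490) + (50 + 0) = -7350 + 50 = -7300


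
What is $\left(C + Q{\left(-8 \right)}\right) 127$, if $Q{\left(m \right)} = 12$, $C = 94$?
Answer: $13462$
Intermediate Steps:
$\left(C + Q{\left(-8 \right)}\right) 127 = \left(94 + 12\right) 127 = 106 \cdot 127 = 13462$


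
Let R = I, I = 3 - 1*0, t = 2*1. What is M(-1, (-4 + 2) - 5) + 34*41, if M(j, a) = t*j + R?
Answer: 1395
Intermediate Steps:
t = 2
I = 3 (I = 3 + 0 = 3)
R = 3
M(j, a) = 3 + 2*j (M(j, a) = 2*j + 3 = 3 + 2*j)
M(-1, (-4 + 2) - 5) + 34*41 = (3 + 2*(-1)) + 34*41 = (3 - 2) + 1394 = 1 + 1394 = 1395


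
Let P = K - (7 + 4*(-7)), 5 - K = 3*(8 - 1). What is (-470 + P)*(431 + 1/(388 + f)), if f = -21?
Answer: -73552770/367 ≈ -2.0042e+5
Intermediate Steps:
K = -16 (K = 5 - 3*(8 - 1) = 5 - 3*7 = 5 - 1*21 = 5 - 21 = -16)
P = 5 (P = -16 - (7 + 4*(-7)) = -16 - (7 - 28) = -16 - 1*(-21) = -16 + 21 = 5)
(-470 + P)*(431 + 1/(388 + f)) = (-470 + 5)*(431 + 1/(388 - 21)) = -465*(431 + 1/367) = -465*158178/367 = -73552770/367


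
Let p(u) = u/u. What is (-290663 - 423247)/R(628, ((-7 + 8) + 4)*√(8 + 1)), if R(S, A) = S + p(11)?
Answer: -713910/629 ≈ -1135.0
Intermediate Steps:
p(u) = 1
R(S, A) = 1 + S (R(S, A) = S + 1 = 1 + S)
(-290663 - 423247)/R(628, ((-7 + 8) + 4)*√(8 + 1)) = (-290663 - 423247)/(1 + 628) = -713910/629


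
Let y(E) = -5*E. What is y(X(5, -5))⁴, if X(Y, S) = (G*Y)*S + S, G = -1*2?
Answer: 2562890625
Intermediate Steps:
G = -2
X(Y, S) = S - 2*S*Y (X(Y, S) = (-2*Y)*S + S = -2*S*Y + S = S - 2*S*Y)
y(X(5, -5))⁴ = (-(-25)*(1 - 2*5))⁴ = (-(-25)*(1 - 10))⁴ = (-(-25)*(-9))⁴ = (-5*45)⁴ = (-225)⁴ = 2562890625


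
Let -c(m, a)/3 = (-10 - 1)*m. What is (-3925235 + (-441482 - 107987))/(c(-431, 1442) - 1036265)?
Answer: 559338/131311 ≈ 4.2596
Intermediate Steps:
c(m, a) = 33*m (c(m, a) = -3*(-10 - 1)*m = -(-33)*m = 33*m)
(-3925235 + (-441482 - 107987))/(c(-431, 1442) - 1036265) = (-3925235 + (-441482 - 107987))/(33*(-431) - 1036265) = (-3925235 - 549469)/(-14223 - 1036265) = -4474704/(-1050488) = -4474704*(-1/1050488) = 559338/131311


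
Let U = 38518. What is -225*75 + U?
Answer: 21643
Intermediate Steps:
-225*75 + U = -225*75 + 38518 = -16875 + 38518 = 21643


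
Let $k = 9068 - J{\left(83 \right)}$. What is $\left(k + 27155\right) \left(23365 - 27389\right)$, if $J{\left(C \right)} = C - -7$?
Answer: $-145399192$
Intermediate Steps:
$J{\left(C \right)} = 7 + C$ ($J{\left(C \right)} = C + 7 = 7 + C$)
$k = 8978$ ($k = 9068 - \left(7 + 83\right) = 9068 - 90 = 8978$)
$\left(k + 27155\right) \left(23365 - 27389\right) = \left(8978 + 27155\right) \left(23365 - 27389\right) = 36133 \left(-4024\right) = -145399192$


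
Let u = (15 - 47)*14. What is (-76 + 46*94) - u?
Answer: 4696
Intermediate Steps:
u = -448 (u = -32*14 = -448)
(-76 + 46*94) - u = (-76 + 46*94) - 1*(-448) = (-76 + 4324) + 448 = 4248 + 448 = 4696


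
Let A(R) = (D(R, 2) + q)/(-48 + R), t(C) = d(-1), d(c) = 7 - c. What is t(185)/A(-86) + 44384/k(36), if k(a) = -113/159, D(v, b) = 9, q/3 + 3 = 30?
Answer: -317628088/5085 ≈ -62464.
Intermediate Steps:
q = 81 (q = -9 + 3*30 = -9 + 90 = 81)
t(C) = 8 (t(C) = 7 - 1*(-1) = 7 + 1 = 8)
A(R) = 90/(-48 + R) (A(R) = (9 + 81)/(-48 + R) = 90/(-48 + R))
k(a) = -113/159 (k(a) = -113*1/159 = -113/159)
t(185)/A(-86) + 44384/k(36) = 8/((90/(-48 - 86))) + 44384/(-113/159) = 8/((90/(-134))) + 44384*(-159/113) = 8/((90*(-1/134))) - 7057056/113 = 8/(-45/67) - 7057056/113 = 8*(-67/45) - 7057056/113 = -536/45 - 7057056/113 = -317628088/5085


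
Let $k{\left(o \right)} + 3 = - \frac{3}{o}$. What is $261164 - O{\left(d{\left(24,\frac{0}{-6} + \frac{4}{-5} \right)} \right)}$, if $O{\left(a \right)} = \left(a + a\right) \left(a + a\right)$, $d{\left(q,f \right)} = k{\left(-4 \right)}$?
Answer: $\frac{1044575}{4} \approx 2.6114 \cdot 10^{5}$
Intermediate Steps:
$k{\left(o \right)} = -3 - \frac{3}{o}$
$d{\left(q,f \right)} = - \frac{9}{4}$ ($d{\left(q,f \right)} = -3 - \frac{3}{-4} = -3 - - \frac{3}{4} = -3 + \frac{3}{4} = - \frac{9}{4}$)
$O{\left(a \right)} = 4 a^{2}$ ($O{\left(a \right)} = 2 a 2 a = 4 a^{2}$)
$261164 - O{\left(d{\left(24,\frac{0}{-6} + \frac{4}{-5} \right)} \right)} = 261164 - 4 \left(- \frac{9}{4}\right)^{2} = 261164 - 4 \cdot \frac{81}{16} = 261164 - \frac{81}{4} = \frac{1044575}{4}$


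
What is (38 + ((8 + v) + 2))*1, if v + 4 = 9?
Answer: 53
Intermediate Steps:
v = 5 (v = -4 + 9 = 5)
(38 + ((8 + v) + 2))*1 = (38 + ((8 + 5) + 2))*1 = (38 + (13 + 2))*1 = (38 + 15)*1 = 53*1 = 53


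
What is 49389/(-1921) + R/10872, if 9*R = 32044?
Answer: -1192764587/46991502 ≈ -25.383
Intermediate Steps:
R = 32044/9 (R = (⅑)*32044 = 32044/9 ≈ 3560.4)
49389/(-1921) + R/10872 = 49389/(-1921) + (32044/9)/10872 = 49389*(-1/1921) + (32044/9)*(1/10872) = -49389/1921 + 8011/24462 = -1192764587/46991502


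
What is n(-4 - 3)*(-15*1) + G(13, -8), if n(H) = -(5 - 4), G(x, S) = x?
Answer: 28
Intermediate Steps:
n(H) = -1 (n(H) = -1*1 = -1)
n(-4 - 3)*(-15*1) + G(13, -8) = -(-15) + 13 = -1*(-15) + 13 = 15 + 13 = 28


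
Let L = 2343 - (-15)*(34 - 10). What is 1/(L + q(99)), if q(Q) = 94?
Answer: 1/2797 ≈ 0.00035753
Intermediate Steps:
L = 2703 (L = 2343 - (-15)*24 = 2343 - 1*(-360) = 2343 + 360 = 2703)
1/(L + q(99)) = 1/(2703 + 94) = 1/2797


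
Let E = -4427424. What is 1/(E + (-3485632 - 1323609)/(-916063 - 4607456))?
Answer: -5523519/24454955775815 ≈ -2.2587e-7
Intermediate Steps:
1/(E + (-3485632 - 1323609)/(-916063 - 4607456)) = 1/(-4427424 + (-3485632 - 1323609)/(-916063 - 4607456)) = 1/(-4427424 - 4809241/(-5523519)) = 1/(-4427424 - 4809241*(-1/5523519)) = 1/(-4427424 + 4809241/5523519) = 1/(-24454955775815/5523519) = -5523519/24454955775815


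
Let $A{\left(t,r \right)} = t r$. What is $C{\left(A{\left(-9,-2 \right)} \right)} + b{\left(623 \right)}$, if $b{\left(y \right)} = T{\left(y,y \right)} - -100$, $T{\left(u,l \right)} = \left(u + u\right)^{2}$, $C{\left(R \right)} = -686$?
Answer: $1551930$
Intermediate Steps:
$A{\left(t,r \right)} = r t$
$T{\left(u,l \right)} = 4 u^{2}$ ($T{\left(u,l \right)} = \left(2 u\right)^{2} = 4 u^{2}$)
$b{\left(y \right)} = 100 + 4 y^{2}$ ($b{\left(y \right)} = 4 y^{2} - -100 = 4 y^{2} + 100 = 100 + 4 y^{2}$)
$C{\left(A{\left(-9,-2 \right)} \right)} + b{\left(623 \right)} = -686 + \left(100 + 4 \cdot 623^{2}\right) = -686 + \left(100 + 4 \cdot 388129\right) = -686 + \left(100 + 1552516\right) = -686 + 1552616 = 1551930$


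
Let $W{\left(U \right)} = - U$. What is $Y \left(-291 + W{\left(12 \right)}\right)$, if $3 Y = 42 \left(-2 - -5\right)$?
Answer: $-12726$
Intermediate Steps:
$Y = 42$ ($Y = \frac{42 \left(-2 - -5\right)}{3} = \frac{42 \left(-2 + 5\right)}{3} = \frac{42 \cdot 3}{3} = \frac{1}{3} \cdot 126 = 42$)
$Y \left(-291 + W{\left(12 \right)}\right) = 42 \left(-291 - 12\right) = 42 \left(-303\right) = -12726$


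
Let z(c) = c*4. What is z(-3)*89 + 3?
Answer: -1065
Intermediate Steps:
z(c) = 4*c
z(-3)*89 + 3 = (4*(-3))*89 + 3 = -12*89 + 3 = -1068 + 3 = -1065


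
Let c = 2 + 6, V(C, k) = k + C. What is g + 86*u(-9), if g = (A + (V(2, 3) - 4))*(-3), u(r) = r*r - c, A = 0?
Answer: 6275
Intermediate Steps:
V(C, k) = C + k
c = 8
u(r) = -8 + r² (u(r) = r*r - 1*8 = r² - 8 = -8 + r²)
g = -3 (g = (0 + ((2 + 3) - 4))*(-3) = (0 + (5 - 4))*(-3) = (0 + 1)*(-3) = 1*(-3) = -3)
g + 86*u(-9) = -3 + 86*(-8 + (-9)²) = -3 + 86*(-8 + 81) = -3 + 86*73 = -3 + 6278 = 6275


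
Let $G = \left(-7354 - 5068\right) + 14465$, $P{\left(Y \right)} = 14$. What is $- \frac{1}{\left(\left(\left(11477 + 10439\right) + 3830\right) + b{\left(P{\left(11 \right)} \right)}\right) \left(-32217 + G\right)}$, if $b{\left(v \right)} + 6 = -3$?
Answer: $\frac{1}{776588238} \approx 1.2877 \cdot 10^{-9}$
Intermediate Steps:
$b{\left(v \right)} = -9$ ($b{\left(v \right)} = -6 - 3 = -9$)
$G = 2043$ ($G = -12422 + 14465 = 2043$)
$- \frac{1}{\left(\left(\left(11477 + 10439\right) + 3830\right) + b{\left(P{\left(11 \right)} \right)}\right) \left(-32217 + G\right)} = - \frac{1}{\left(\left(\left(11477 + 10439\right) + 3830\right) - 9\right) \left(-32217 + 2043\right)} = - \frac{1}{\left(\left(21916 + 3830\right) - 9\right) \left(-30174\right)} = - \frac{1}{\left(25746 - 9\right) \left(-30174\right)} = - \frac{1}{25737 \left(-30174\right)} = - \frac{1}{-776588238} = \left(-1\right) \left(- \frac{1}{776588238}\right) = \frac{1}{776588238}$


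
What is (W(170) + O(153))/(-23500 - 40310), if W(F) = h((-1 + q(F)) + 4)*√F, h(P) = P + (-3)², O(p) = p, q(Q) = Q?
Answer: -17/7090 - 91*√170/31905 ≈ -0.039586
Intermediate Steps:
h(P) = 9 + P (h(P) = P + 9 = 9 + P)
W(F) = √F*(12 + F) (W(F) = (9 + ((-1 + F) + 4))*√F = (9 + (3 + F))*√F = (12 + F)*√F = √F*(12 + F))
(W(170) + O(153))/(-23500 - 40310) = (√170*(12 + 170) + 153)/(-23500 - 40310) = (√170*182 + 153)/(-63810) = (182*√170 + 153)*(-1/63810) = (153 + 182*√170)*(-1/63810) = -17/7090 - 91*√170/31905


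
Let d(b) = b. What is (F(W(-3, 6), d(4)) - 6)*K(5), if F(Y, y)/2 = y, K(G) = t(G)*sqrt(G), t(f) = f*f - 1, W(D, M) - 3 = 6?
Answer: 48*sqrt(5) ≈ 107.33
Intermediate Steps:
W(D, M) = 9 (W(D, M) = 3 + 6 = 9)
t(f) = -1 + f**2 (t(f) = f**2 - 1 = -1 + f**2)
K(G) = sqrt(G)*(-1 + G**2) (K(G) = (-1 + G**2)*sqrt(G) = sqrt(G)*(-1 + G**2))
F(Y, y) = 2*y
(F(W(-3, 6), d(4)) - 6)*K(5) = (2*4 - 6)*(sqrt(5)*(-1 + 5**2)) = (8 - 6)*(sqrt(5)*(-1 + 25)) = 2*(sqrt(5)*24) = 2*(24*sqrt(5)) = 48*sqrt(5)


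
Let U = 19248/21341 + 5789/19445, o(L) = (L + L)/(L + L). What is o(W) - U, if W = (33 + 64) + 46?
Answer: -82844664/414975745 ≈ -0.19964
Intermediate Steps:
W = 143 (W = 97 + 46 = 143)
o(L) = 1 (o(L) = (2*L)/((2*L)) = (2*L)*(1/(2*L)) = 1)
U = 497820409/414975745 (U = 19248*(1/21341) + 5789*(1/19445) = 19248/21341 + 5789/19445 = 497820409/414975745 ≈ 1.1996)
o(W) - U = 1 - 1*497820409/414975745 = 1 - 497820409/414975745 = -82844664/414975745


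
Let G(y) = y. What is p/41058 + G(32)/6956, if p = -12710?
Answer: -10887113/35699931 ≈ -0.30496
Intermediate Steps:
p/41058 + G(32)/6956 = -12710/41058 + 32/6956 = -12710*1/41058 + 32*(1/6956) = -6355/20529 + 8/1739 = -10887113/35699931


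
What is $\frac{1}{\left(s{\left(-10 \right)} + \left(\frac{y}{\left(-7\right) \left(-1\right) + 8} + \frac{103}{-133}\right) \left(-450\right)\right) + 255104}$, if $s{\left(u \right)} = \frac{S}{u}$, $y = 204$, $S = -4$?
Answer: $\frac{665}{165806376} \approx 4.0107 \cdot 10^{-6}$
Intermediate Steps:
$s{\left(u \right)} = - \frac{4}{u}$
$\frac{1}{\left(s{\left(-10 \right)} + \left(\frac{y}{\left(-7\right) \left(-1\right) + 8} + \frac{103}{-133}\right) \left(-450\right)\right) + 255104} = \frac{1}{\left(- \frac{4}{-10} + \left(\frac{204}{\left(-7\right) \left(-1\right) + 8} + \frac{103}{-133}\right) \left(-450\right)\right) + 255104} = \frac{1}{\left(\left(-4\right) \left(- \frac{1}{10}\right) + \left(\frac{204}{7 + 8} + 103 \left(- \frac{1}{133}\right)\right) \left(-450\right)\right) + 255104} = \frac{1}{\left(\frac{2}{5} + \left(\frac{204}{15} - \frac{103}{133}\right) \left(-450\right)\right) + 255104} = \frac{1}{\left(\frac{2}{5} + \left(204 \cdot \frac{1}{15} - \frac{103}{133}\right) \left(-450\right)\right) + 255104} = \frac{1}{\left(\frac{2}{5} + \left(\frac{68}{5} - \frac{103}{133}\right) \left(-450\right)\right) + 255104} = \frac{1}{\left(\frac{2}{5} + \frac{8529}{665} \left(-450\right)\right) + 255104} = \frac{1}{\left(\frac{2}{5} - \frac{767610}{133}\right) + 255104} = \frac{1}{- \frac{3837784}{665} + 255104} = \frac{1}{\frac{165806376}{665}} = \frac{665}{165806376}$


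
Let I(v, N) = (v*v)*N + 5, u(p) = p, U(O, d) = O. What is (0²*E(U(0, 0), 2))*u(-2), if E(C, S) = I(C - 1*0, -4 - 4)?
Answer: 0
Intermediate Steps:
I(v, N) = 5 + N*v² (I(v, N) = v²*N + 5 = N*v² + 5 = 5 + N*v²)
E(C, S) = 5 - 8*C² (E(C, S) = 5 + (-4 - 4)*(C - 1*0)² = 5 - 8*(C + 0)² = 5 - 8*C²)
(0²*E(U(0, 0), 2))*u(-2) = (0²*(5 - 8*0²))*(-2) = (0*(5 - 8*0))*(-2) = (0*(5 + 0))*(-2) = (0*5)*(-2) = 0*(-2) = 0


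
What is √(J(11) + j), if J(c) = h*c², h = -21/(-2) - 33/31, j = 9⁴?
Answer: 3*√3289906/62 ≈ 87.765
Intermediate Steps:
j = 6561
h = 585/62 (h = -21*(-½) - 33*1/31 = 21/2 - 33/31 = 585/62 ≈ 9.4355)
J(c) = 585*c²/62
√(J(11) + j) = √((585/62)*11² + 6561) = √((585/62)*121 + 6561) = √(70785/62 + 6561) = √(477567/62) = 3*√3289906/62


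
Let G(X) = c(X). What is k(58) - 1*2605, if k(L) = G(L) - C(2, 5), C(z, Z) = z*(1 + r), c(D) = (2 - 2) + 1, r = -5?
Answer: -2596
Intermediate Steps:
c(D) = 1 (c(D) = 0 + 1 = 1)
C(z, Z) = -4*z (C(z, Z) = z*(1 - 5) = z*(-4) = -4*z)
G(X) = 1
k(L) = 9 (k(L) = 1 - (-4)*2 = 1 - 1*(-8) = 1 + 8 = 9)
k(58) - 1*2605 = 9 - 1*2605 = 9 - 2605 = -2596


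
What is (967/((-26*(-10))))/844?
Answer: 967/219440 ≈ 0.0044067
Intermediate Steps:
(967/((-26*(-10))))/844 = (967/260)*(1/844) = 967/219440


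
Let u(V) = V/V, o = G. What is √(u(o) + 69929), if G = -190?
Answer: 3*√7770 ≈ 264.44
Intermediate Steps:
o = -190
u(V) = 1
√(u(o) + 69929) = √(1 + 69929) = √69930 = 3*√7770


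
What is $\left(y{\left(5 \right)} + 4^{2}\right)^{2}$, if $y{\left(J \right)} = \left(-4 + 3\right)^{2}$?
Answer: $289$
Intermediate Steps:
$y{\left(J \right)} = 1$ ($y{\left(J \right)} = \left(-1\right)^{2} = 1$)
$\left(y{\left(5 \right)} + 4^{2}\right)^{2} = \left(1 + 4^{2}\right)^{2} = \left(1 + 16\right)^{2} = 17^{2} = 289$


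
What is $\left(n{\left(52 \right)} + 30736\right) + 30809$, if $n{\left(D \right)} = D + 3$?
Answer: $61600$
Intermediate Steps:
$n{\left(D \right)} = 3 + D$
$\left(n{\left(52 \right)} + 30736\right) + 30809 = \left(\left(3 + 52\right) + 30736\right) + 30809 = \left(55 + 30736\right) + 30809 = 30791 + 30809 = 61600$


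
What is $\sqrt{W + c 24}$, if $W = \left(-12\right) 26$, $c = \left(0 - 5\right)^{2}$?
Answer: $12 \sqrt{2} \approx 16.971$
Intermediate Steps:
$c = 25$ ($c = \left(-5\right)^{2} = 25$)
$W = -312$
$\sqrt{W + c 24} = \sqrt{-312 + 25 \cdot 24} = \sqrt{-312 + 600} = \sqrt{288} = 12 \sqrt{2}$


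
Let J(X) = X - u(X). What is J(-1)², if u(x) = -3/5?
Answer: 4/25 ≈ 0.16000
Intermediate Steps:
u(x) = -⅗ (u(x) = -3*⅕ = -⅗)
J(X) = ⅗ + X (J(X) = X - 1*(-⅗) = X + ⅗ = ⅗ + X)
J(-1)² = (⅗ - 1)² = (-⅖)² = 4/25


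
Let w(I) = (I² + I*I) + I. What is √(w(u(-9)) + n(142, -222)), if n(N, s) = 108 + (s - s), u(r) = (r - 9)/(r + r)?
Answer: √111 ≈ 10.536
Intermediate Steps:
u(r) = (-9 + r)/(2*r) (u(r) = (-9 + r)/((2*r)) = (-9 + r)*(1/(2*r)) = (-9 + r)/(2*r))
n(N, s) = 108 (n(N, s) = 108 + 0 = 108)
w(I) = I + 2*I² (w(I) = (I² + I²) + I = 2*I² + I = I + 2*I²)
√(w(u(-9)) + n(142, -222)) = √(((½)*(-9 - 9)/(-9))*(1 + 2*((½)*(-9 - 9)/(-9))) + 108) = √(((½)*(-⅑)*(-18))*(1 + 2*((½)*(-⅑)*(-18))) + 108) = √(1*(1 + 2*1) + 108) = √(1*(1 + 2) + 108) = √(1*3 + 108) = √(3 + 108) = √111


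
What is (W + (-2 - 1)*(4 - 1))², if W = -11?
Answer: 400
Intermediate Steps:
(W + (-2 - 1)*(4 - 1))² = (-11 + (-2 - 1)*(4 - 1))² = (-11 - 3*3)² = (-11 - 9)² = (-20)² = 400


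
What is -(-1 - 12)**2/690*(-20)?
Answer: 338/69 ≈ 4.8986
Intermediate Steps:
-(-1 - 12)**2/690*(-20) = -(-13)**2*(1/690)*(-20) = -169*(1/690)*(-20) = -169*(-20)/690 = -1*(-338/69) = 338/69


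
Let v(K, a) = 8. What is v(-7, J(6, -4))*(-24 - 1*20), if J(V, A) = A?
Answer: -352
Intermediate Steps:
v(-7, J(6, -4))*(-24 - 1*20) = 8*(-24 - 1*20) = 8*(-24 - 20) = 8*(-44) = -352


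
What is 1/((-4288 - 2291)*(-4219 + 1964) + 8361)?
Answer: 1/14844006 ≈ 6.7367e-8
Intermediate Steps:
1/((-4288 - 2291)*(-4219 + 1964) + 8361) = 1/(-6579*(-2255) + 8361) = 1/(14835645 + 8361) = 1/14844006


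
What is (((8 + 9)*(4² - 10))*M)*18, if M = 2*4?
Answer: 14688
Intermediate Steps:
M = 8
(((8 + 9)*(4² - 10))*M)*18 = (((8 + 9)*(4² - 10))*8)*18 = ((17*(16 - 10))*8)*18 = ((17*6)*8)*18 = (102*8)*18 = 816*18 = 14688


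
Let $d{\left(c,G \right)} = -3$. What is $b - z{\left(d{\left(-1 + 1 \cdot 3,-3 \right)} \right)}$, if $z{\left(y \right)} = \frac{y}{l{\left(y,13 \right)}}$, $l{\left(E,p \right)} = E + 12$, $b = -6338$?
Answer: $- \frac{19013}{3} \approx -6337.7$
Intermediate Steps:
$l{\left(E,p \right)} = 12 + E$
$z{\left(y \right)} = \frac{y}{12 + y}$
$b - z{\left(d{\left(-1 + 1 \cdot 3,-3 \right)} \right)} = -6338 - - \frac{3}{12 - 3} = -6338 - - \frac{3}{9} = -6338 - \left(-3\right) \frac{1}{9} = -6338 - - \frac{1}{3} = -6338 + \frac{1}{3} = - \frac{19013}{3}$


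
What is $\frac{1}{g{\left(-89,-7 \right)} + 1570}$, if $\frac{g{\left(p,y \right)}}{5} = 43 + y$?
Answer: $\frac{1}{1750} \approx 0.00057143$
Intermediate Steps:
$g{\left(p,y \right)} = 215 + 5 y$ ($g{\left(p,y \right)} = 5 \left(43 + y\right) = 215 + 5 y$)
$\frac{1}{g{\left(-89,-7 \right)} + 1570} = \frac{1}{\left(215 + 5 \left(-7\right)\right) + 1570} = \frac{1}{\left(215 - 35\right) + 1570} = \frac{1}{180 + 1570} = \frac{1}{1750}$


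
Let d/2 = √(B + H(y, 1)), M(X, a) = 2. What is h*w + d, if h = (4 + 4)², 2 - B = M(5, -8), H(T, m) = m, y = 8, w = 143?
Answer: 9154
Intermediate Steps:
B = 0 (B = 2 - 1*2 = 2 - 2 = 0)
h = 64 (h = 8² = 64)
d = 2 (d = 2*√(0 + 1) = 2*√1 = 2*1 = 2)
h*w + d = 64*143 + 2 = 9152 + 2 = 9154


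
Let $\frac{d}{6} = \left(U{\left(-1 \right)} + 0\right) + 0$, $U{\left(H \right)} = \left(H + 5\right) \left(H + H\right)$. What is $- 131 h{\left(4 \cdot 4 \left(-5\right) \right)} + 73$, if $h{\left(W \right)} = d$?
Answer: $6361$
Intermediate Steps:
$U{\left(H \right)} = 2 H \left(5 + H\right)$ ($U{\left(H \right)} = \left(5 + H\right) 2 H = 2 H \left(5 + H\right)$)
$d = -48$ ($d = 6 \left(\left(2 \left(-1\right) \left(5 - 1\right) + 0\right) + 0\right) = 6 \left(\left(2 \left(-1\right) 4 + 0\right) + 0\right) = 6 \left(\left(-8 + 0\right) + 0\right) = 6 \left(-8 + 0\right) = 6 \left(-8\right) = -48$)
$h{\left(W \right)} = -48$
$- 131 h{\left(4 \cdot 4 \left(-5\right) \right)} + 73 = \left(-131\right) \left(-48\right) + 73 = 6288 + 73 = 6361$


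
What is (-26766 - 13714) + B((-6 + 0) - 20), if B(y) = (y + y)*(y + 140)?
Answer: -46408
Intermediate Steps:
B(y) = 2*y*(140 + y) (B(y) = (2*y)*(140 + y) = 2*y*(140 + y))
(-26766 - 13714) + B((-6 + 0) - 20) = (-26766 - 13714) + 2*((-6 + 0) - 20)*(140 + ((-6 + 0) - 20)) = -40480 + 2*(-6 - 20)*(140 + (-6 - 20)) = -40480 + 2*(-26)*(140 - 26) = -40480 + 2*(-26)*114 = -40480 - 5928 = -46408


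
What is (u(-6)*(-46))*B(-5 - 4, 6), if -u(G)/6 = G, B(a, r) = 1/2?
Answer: -828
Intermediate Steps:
B(a, r) = ½
u(G) = -6*G
(u(-6)*(-46))*B(-5 - 4, 6) = (-6*(-6)*(-46))*(½) = (36*(-46))*(½) = -1656*½ = -828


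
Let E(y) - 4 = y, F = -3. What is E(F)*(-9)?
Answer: -9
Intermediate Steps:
E(y) = 4 + y
E(F)*(-9) = (4 - 3)*(-9) = 1*(-9) = -9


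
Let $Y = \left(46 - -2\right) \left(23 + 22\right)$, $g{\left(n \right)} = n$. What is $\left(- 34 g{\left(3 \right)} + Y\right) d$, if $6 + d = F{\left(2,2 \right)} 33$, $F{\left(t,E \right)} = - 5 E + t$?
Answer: $-555660$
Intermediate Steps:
$F{\left(t,E \right)} = t - 5 E$
$Y = 2160$ ($Y = \left(46 + 2\right) 45 = 48 \cdot 45 = 2160$)
$d = -270$ ($d = -6 + \left(2 - 10\right) 33 = -6 - 264 = -270$)
$\left(- 34 g{\left(3 \right)} + Y\right) d = \left(\left(-34\right) 3 + 2160\right) \left(-270\right) = \left(-102 + 2160\right) \left(-270\right) = 2058 \left(-270\right) = -555660$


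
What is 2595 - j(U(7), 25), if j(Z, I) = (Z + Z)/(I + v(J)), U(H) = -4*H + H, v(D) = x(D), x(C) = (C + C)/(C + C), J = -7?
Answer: 33756/13 ≈ 2596.6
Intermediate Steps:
x(C) = 1 (x(C) = (2*C)/((2*C)) = (2*C)*(1/(2*C)) = 1)
v(D) = 1
U(H) = -3*H
j(Z, I) = 2*Z/(1 + I) (j(Z, I) = (Z + Z)/(I + 1) = (2*Z)/(1 + I) = 2*Z/(1 + I))
2595 - j(U(7), 25) = 2595 - 2*(-3*7)/(1 + 25) = 2595 - 2*(-21)/26 = 2595 - 1*(-21/13) = 2595 + 21/13 = 33756/13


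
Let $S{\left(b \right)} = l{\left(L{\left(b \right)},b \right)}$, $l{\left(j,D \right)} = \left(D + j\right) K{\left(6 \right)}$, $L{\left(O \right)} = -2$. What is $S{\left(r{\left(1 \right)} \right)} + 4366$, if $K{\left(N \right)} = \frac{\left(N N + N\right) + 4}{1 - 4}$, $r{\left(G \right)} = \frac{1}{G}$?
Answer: $\frac{13144}{3} \approx 4381.3$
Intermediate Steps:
$K{\left(N \right)} = - \frac{4}{3} - \frac{N}{3} - \frac{N^{2}}{3}$ ($K{\left(N \right)} = \frac{\left(N^{2} + N\right) + 4}{-3} = \left(\left(N + N^{2}\right) + 4\right) \left(- \frac{1}{3}\right) = \left(4 + N + N^{2}\right) \left(- \frac{1}{3}\right) = - \frac{4}{3} - \frac{N}{3} - \frac{N^{2}}{3}$)
$l{\left(j,D \right)} = - \frac{46 D}{3} - \frac{46 j}{3}$ ($l{\left(j,D \right)} = \left(D + j\right) \left(- \frac{4}{3} - 2 - \frac{6^{2}}{3}\right) = \left(D + j\right) \left(- \frac{4}{3} - 2 - 12\right) = \left(D + j\right) \left(- \frac{46}{3}\right) = - \frac{46 D}{3} - \frac{46 j}{3}$)
$S{\left(b \right)} = \frac{92}{3} - \frac{46 b}{3}$ ($S{\left(b \right)} = - \frac{46 b}{3} - - \frac{92}{3} = - \frac{46 b}{3} + \frac{92}{3} = \frac{92}{3} - \frac{46 b}{3}$)
$S{\left(r{\left(1 \right)} \right)} + 4366 = \left(\frac{92}{3} - \frac{46}{3 \cdot 1}\right) + 4366 = \left(\frac{92}{3} - \frac{46}{3}\right) + 4366 = \frac{46}{3} + 4366 = \frac{13144}{3}$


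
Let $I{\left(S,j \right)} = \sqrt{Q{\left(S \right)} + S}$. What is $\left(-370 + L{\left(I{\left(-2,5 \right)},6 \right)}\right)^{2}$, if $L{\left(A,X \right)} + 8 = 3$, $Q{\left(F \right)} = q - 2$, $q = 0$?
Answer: $140625$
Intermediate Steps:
$Q{\left(F \right)} = -2$ ($Q{\left(F \right)} = 0 - 2 = -2$)
$I{\left(S,j \right)} = \sqrt{-2 + S}$
$L{\left(A,X \right)} = -5$ ($L{\left(A,X \right)} = -8 + 3 = -5$)
$\left(-370 + L{\left(I{\left(-2,5 \right)},6 \right)}\right)^{2} = \left(-370 - 5\right)^{2} = \left(-375\right)^{2} = 140625$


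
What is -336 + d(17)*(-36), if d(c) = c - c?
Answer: -336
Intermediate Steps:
d(c) = 0
-336 + d(17)*(-36) = -336 + 0*(-36) = -336 + 0 = -336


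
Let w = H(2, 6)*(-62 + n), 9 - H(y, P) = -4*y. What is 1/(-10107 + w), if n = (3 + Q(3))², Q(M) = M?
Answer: -1/10549 ≈ -9.4796e-5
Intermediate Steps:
H(y, P) = 9 + 4*y (H(y, P) = 9 - (-4)*y = 9 + 4*y)
n = 36 (n = (3 + 3)² = 6² = 36)
w = -442 (w = (9 + 4*2)*(-62 + 36) = (9 + 8)*(-26) = 17*(-26) = -442)
1/(-10107 + w) = 1/(-10107 - 442) = 1/(-10549) = -1/10549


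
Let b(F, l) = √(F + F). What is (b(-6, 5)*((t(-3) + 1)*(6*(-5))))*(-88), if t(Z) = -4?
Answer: -15840*I*√3 ≈ -27436.0*I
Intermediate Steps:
b(F, l) = √2*√F (b(F, l) = √(2*F) = √2*√F)
(b(-6, 5)*((t(-3) + 1)*(6*(-5))))*(-88) = ((√2*√(-6))*((-4 + 1)*(6*(-5))))*(-88) = ((√2*(I*√6))*(-3*(-30)))*(-88) = ((2*I*√3)*90)*(-88) = (180*I*√3)*(-88) = -15840*I*√3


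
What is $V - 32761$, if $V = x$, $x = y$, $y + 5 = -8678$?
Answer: $-41444$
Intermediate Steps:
$y = -8683$ ($y = -5 - 8678 = -8683$)
$x = -8683$
$V = -8683$
$V - 32761 = -8683 - 32761 = -41444$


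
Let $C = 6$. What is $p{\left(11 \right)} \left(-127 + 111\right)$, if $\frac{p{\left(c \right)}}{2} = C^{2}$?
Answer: $-1152$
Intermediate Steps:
$p{\left(c \right)} = 72$ ($p{\left(c \right)} = 2 \cdot 6^{2} = 2 \cdot 36 = 72$)
$p{\left(11 \right)} \left(-127 + 111\right) = 72 \left(-127 + 111\right) = 72 \left(-16\right) = -1152$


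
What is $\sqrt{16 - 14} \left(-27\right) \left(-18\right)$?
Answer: $486 \sqrt{2} \approx 687.31$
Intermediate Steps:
$\sqrt{16 - 14} \left(-27\right) \left(-18\right) = \sqrt{2} \left(-27\right) \left(-18\right) = - 27 \sqrt{2} \left(-18\right) = 486 \sqrt{2}$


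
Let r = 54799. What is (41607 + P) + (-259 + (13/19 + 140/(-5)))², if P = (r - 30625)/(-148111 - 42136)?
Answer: 1383024115/11191 ≈ 1.2358e+5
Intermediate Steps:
P = -1422/11191 (P = (54799 - 30625)/(-148111 - 42136) = 24174/(-190247) = 24174*(-1/190247) = -1422/11191 ≈ -0.12707)
(41607 + P) + (-259 + (13/19 + 140/(-5)))² = (41607 - 1422/11191) + (-259 + (13/19 + 140/(-5)))² = 465622515/11191 + (-259 + (13*(1/19) + 140*(-⅕)))² = 465622515/11191 + (-259 + (13/19 - 28))² = 465622515/11191 + (-259 - 519/19)² = 465622515/11191 + (-5440/19)² = 465622515/11191 + 29593600/361 = 1383024115/11191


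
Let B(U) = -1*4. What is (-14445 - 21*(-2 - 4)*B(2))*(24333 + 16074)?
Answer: -604044243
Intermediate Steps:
B(U) = -4
(-14445 - 21*(-2 - 4)*B(2))*(24333 + 16074) = (-14445 - 21*(-2 - 4)*(-4))*(24333 + 16074) = (-14445 - (-126)*(-4))*40407 = (-14445 - 21*24)*40407 = (-14445 - 504)*40407 = -14949*40407 = -604044243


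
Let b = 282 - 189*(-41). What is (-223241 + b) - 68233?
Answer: -283443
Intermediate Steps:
b = 8031 (b = 282 + 7749 = 8031)
(-223241 + b) - 68233 = (-223241 + 8031) - 68233 = -215210 - 68233 = -283443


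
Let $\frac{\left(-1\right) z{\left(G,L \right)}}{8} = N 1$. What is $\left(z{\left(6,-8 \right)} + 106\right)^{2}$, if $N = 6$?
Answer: $3364$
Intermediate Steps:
$z{\left(G,L \right)} = -48$ ($z{\left(G,L \right)} = - 8 \cdot 6 \cdot 1 = \left(-8\right) 6 = -48$)
$\left(z{\left(6,-8 \right)} + 106\right)^{2} = \left(-48 + 106\right)^{2} = 58^{2} = 3364$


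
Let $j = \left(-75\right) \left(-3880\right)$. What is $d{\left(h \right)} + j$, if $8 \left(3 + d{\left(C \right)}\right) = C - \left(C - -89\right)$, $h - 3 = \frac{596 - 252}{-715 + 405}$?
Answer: $\frac{2327887}{8} \approx 2.9099 \cdot 10^{5}$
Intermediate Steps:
$j = 291000$
$h = \frac{293}{155}$ ($h = 3 + \frac{596 - 252}{-715 + 405} = 3 + \frac{344}{-310} = 3 + 344 \left(- \frac{1}{310}\right) = 3 - \frac{172}{155} = \frac{293}{155} \approx 1.8903$)
$d{\left(C \right)} = - \frac{113}{8}$ ($d{\left(C \right)} = -3 + \frac{C - \left(C - -89\right)}{8} = -3 + \frac{C - \left(C + 89\right)}{8} = -3 + \frac{C - \left(89 + C\right)}{8} = -3 + \frac{1}{8} \left(-89\right) = -3 - \frac{89}{8} = - \frac{113}{8}$)
$d{\left(h \right)} + j = - \frac{113}{8} + 291000 = \frac{2327887}{8}$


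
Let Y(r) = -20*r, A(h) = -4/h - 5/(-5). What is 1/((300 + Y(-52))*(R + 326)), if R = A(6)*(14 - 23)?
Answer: 1/432820 ≈ 2.3104e-6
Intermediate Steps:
A(h) = 1 - 4/h (A(h) = -4/h - 5*(-1/5) = -4/h + 1 = 1 - 4/h)
R = -3 (R = ((-4 + 6)/6)*(14 - 23) = ((1/6)*2)*(-9) = (1/3)*(-9) = -3)
1/((300 + Y(-52))*(R + 326)) = 1/((300 - 20*(-52))*(-3 + 326)) = 1/((300 + 1040)*323) = 1/(1340*323) = 1/432820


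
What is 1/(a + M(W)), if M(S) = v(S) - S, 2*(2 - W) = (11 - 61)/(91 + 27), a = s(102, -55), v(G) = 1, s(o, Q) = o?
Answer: 118/11893 ≈ 0.0099218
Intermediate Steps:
a = 102
W = 261/118 (W = 2 - (11 - 61)/(2*(91 + 27)) = 2 - (-25)/118 = 2 - 1/2*(-25/59) = 2 + 25/118 = 261/118 ≈ 2.2119)
M(S) = 1 - S
1/(a + M(W)) = 1/(102 + (1 - 1*261/118)) = 1/(102 + (1 - 261/118)) = 1/(102 - 143/118) = 1/(11893/118) = 118/11893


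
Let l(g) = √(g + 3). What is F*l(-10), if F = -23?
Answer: -23*I*√7 ≈ -60.852*I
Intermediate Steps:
l(g) = √(3 + g)
F*l(-10) = -23*√(3 - 10) = -23*I*√7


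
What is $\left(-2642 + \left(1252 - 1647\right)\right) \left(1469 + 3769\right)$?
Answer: $-15907806$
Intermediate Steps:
$\left(-2642 + \left(1252 - 1647\right)\right) \left(1469 + 3769\right) = \left(-2642 - 395\right) 5238 = \left(-3037\right) 5238 = -15907806$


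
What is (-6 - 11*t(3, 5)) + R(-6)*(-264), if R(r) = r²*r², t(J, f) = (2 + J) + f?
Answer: -342260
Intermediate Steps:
t(J, f) = 2 + J + f
R(r) = r⁴
(-6 - 11*t(3, 5)) + R(-6)*(-264) = (-6 - 11*(2 + 3 + 5)) + (-6)⁴*(-264) = (-6 - 11*10) + 1296*(-264) = (-6 - 110) - 342144 = -116 - 342144 = -342260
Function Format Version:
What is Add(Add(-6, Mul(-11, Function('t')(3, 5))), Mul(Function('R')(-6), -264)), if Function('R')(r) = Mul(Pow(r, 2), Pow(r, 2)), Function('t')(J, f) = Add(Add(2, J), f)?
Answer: -342260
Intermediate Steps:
Function('t')(J, f) = Add(2, J, f)
Function('R')(r) = Pow(r, 4)
Add(Add(-6, Mul(-11, Function('t')(3, 5))), Mul(Function('R')(-6), -264)) = Add(Add(-6, Mul(-11, Add(2, 3, 5))), Mul(Pow(-6, 4), -264)) = Add(Add(-6, Mul(-11, 10)), Mul(1296, -264)) = Add(Add(-6, -110), -342144) = Add(-116, -342144) = -342260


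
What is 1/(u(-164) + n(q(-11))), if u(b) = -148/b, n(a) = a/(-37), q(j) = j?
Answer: 1517/1820 ≈ 0.83352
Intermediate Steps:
n(a) = -a/37 (n(a) = a*(-1/37) = -a/37)
1/(u(-164) + n(q(-11))) = 1/(-148/(-164) - 1/37*(-11)) = 1/(-148*(-1/164) + 11/37) = 1/(37/41 + 11/37) = 1/(1820/1517) = 1517/1820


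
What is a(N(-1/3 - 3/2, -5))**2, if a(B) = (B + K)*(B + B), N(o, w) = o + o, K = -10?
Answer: 813604/81 ≈ 10045.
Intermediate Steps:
N(o, w) = 2*o
a(B) = 2*B*(-10 + B) (a(B) = (B - 10)*(B + B) = (-10 + B)*(2*B) = 2*B*(-10 + B))
a(N(-1/3 - 3/2, -5))**2 = (2*(2*(-1/3 - 3/2))*(-10 + 2*(-1/3 - 3/2)))**2 = (2*(2*(-11/6))*(-10 + 2*(-11/6)))**2 = (2*(-11/3)*(-10 - 11/3))**2 = (2*(-11/3)*(-41/3))**2 = (902/9)**2 = 813604/81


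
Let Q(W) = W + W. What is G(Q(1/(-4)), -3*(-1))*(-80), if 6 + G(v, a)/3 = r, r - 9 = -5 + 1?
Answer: 240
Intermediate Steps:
r = 5 (r = 9 + (-5 + 1) = 9 - 4 = 5)
Q(W) = 2*W
G(v, a) = -3 (G(v, a) = -18 + 3*5 = -18 + 15 = -3)
G(Q(1/(-4)), -3*(-1))*(-80) = -3*(-80) = 240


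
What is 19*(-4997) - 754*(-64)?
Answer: -46687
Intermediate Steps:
19*(-4997) - 754*(-64) = -94943 + 48256 = -46687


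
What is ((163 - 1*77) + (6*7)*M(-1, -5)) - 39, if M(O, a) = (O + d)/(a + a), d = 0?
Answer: 256/5 ≈ 51.200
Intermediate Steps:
M(O, a) = O/(2*a) (M(O, a) = (O + 0)/(a + a) = O/((2*a)) = O*(1/(2*a)) = O/(2*a))
((163 - 1*77) + (6*7)*M(-1, -5)) - 39 = ((163 - 1*77) + (6*7)*((½)*(-1)/(-5))) - 39 = ((163 - 77) + 42*((½)*(-1)*(-⅕))) - 39 = (86 + 42*(⅒)) - 39 = (86 + 21/5) - 39 = 451/5 - 39 = 256/5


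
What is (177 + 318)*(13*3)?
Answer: 19305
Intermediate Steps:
(177 + 318)*(13*3) = 495*39 = 19305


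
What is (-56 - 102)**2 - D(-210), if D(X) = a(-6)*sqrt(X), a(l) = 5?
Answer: 24964 - 5*I*sqrt(210) ≈ 24964.0 - 72.457*I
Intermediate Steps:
D(X) = 5*sqrt(X)
(-56 - 102)**2 - D(-210) = (-56 - 102)**2 - 5*sqrt(-210) = (-158)**2 - 5*I*sqrt(210) = 24964 - 5*I*sqrt(210)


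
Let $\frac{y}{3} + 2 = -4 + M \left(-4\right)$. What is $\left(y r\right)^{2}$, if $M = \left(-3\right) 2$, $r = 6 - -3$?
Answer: $236196$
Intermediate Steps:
$r = 9$ ($r = 6 + 3 = 9$)
$M = -6$
$y = 54$ ($y = -6 + 3 \left(-4 - -24\right) = -6 + 3 \left(-4 + 24\right) = -6 + 3 \cdot 20 = -6 + 60 = 54$)
$\left(y r\right)^{2} = \left(54 \cdot 9\right)^{2} = 486^{2} = 236196$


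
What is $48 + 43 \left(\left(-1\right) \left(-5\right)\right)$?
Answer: $263$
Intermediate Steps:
$48 + 43 \left(\left(-1\right) \left(-5\right)\right) = 48 + 43 \cdot 5 = 48 + 215 = 263$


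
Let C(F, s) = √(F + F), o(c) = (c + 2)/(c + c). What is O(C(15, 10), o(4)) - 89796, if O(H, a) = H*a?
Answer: -89796 + 3*√30/4 ≈ -89792.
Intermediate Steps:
o(c) = (2 + c)/(2*c) (o(c) = (2 + c)/((2*c)) = (2 + c)*(1/(2*c)) = (2 + c)/(2*c))
C(F, s) = √2*√F (C(F, s) = √(2*F) = √2*√F)
O(C(15, 10), o(4)) - 89796 = (√2*√15)*((½)*(2 + 4)/4) - 89796 = √30*((½)*(¼)*6) - 89796 = √30*(¾) - 89796 = 3*√30/4 - 89796 = -89796 + 3*√30/4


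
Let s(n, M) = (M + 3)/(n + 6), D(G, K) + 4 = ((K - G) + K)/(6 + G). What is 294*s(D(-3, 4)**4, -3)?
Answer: 0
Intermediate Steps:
D(G, K) = -4 + (-G + 2*K)/(6 + G) (D(G, K) = -4 + ((K - G) + K)/(6 + G) = -4 + (-G + 2*K)/(6 + G))
s(n, M) = (3 + M)/(6 + n)
294*s(D(-3, 4)**4, -3) = 294*((3 - 3)/(6 + ((-24 - 5*(-3) + 2*4)/(6 - 3))**4)) = 294*(0/(6 + ((-24 + 15 + 8)/3)**4)) = 294*(0/(6 + ((1/3)*(-1))**4)) = 294*(0/(6 + (-1/3)**4)) = 294*(0/(6 + 1/81)) = 294*(0/(487/81)) = 294*((81/487)*0) = 294*0 = 0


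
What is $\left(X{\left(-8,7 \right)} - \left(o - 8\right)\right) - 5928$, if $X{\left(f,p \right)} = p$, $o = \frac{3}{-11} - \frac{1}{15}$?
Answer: $- \frac{975589}{165} \approx -5912.7$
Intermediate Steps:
$o = - \frac{56}{165}$ ($o = 3 \left(- \frac{1}{11}\right) - \frac{1}{15} = - \frac{3}{11} - \frac{1}{15} = - \frac{56}{165} \approx -0.33939$)
$\left(X{\left(-8,7 \right)} - \left(o - 8\right)\right) - 5928 = \left(7 - \left(- \frac{56}{165} - 8\right)\right) - 5928 = \left(7 - - \frac{1376}{165}\right) - 5928 = \left(7 + \frac{1376}{165}\right) - 5928 = \frac{2531}{165} - 5928 = - \frac{975589}{165}$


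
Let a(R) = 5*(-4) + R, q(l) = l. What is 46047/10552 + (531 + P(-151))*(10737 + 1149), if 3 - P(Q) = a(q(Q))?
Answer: 88421901807/10552 ≈ 8.3796e+6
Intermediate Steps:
a(R) = -20 + R
P(Q) = 23 - Q (P(Q) = 3 - (-20 + Q) = 3 + (20 - Q) = 23 - Q)
46047/10552 + (531 + P(-151))*(10737 + 1149) = 46047/10552 + (531 + (23 - 1*(-151)))*(10737 + 1149) = 46047*(1/10552) + (531 + (23 + 151))*11886 = 46047/10552 + (531 + 174)*11886 = 46047/10552 + 705*11886 = 46047/10552 + 8379630 = 88421901807/10552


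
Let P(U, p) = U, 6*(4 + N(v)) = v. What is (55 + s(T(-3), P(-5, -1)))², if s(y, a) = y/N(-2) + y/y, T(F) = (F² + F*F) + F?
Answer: 466489/169 ≈ 2760.3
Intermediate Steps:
N(v) = -4 + v/6
T(F) = F + 2*F² (T(F) = (F² + F²) + F = 2*F² + F = F + 2*F²)
s(y, a) = 1 - 3*y/13 (s(y, a) = y/(-4 + (⅙)*(-2)) + y/y = y/(-4 - ⅓) + 1 = y/(-13/3) + 1 = y*(-3/13) + 1 = -3*y/13 + 1 = 1 - 3*y/13)
(55 + s(T(-3), P(-5, -1)))² = (55 + (1 - (-9)*(1 + 2*(-3))/13))² = (55 + (1 - (-9)*(1 - 6)/13))² = (55 + (1 - (-9)*(-5)/13))² = (55 + (1 - 3/13*15))² = (55 + (1 - 45/13))² = (55 - 32/13)² = (683/13)² = 466489/169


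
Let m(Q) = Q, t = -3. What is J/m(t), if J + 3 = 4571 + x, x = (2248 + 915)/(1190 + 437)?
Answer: -2478433/1627 ≈ -1523.3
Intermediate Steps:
x = 3163/1627 ≈ 1.9441
J = 7435299/1627 (J = -3 + (4571 + 3163/1627) = -3 + 7440180/1627 = 7435299/1627 ≈ 4569.9)
J/m(t) = (7435299/1627)/(-3) = (7435299/1627)*(-1/3) = -2478433/1627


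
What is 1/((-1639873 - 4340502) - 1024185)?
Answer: -1/7004560 ≈ -1.4276e-7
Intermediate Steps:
1/((-1639873 - 4340502) - 1024185) = 1/(-5980375 - 1024185) = 1/(-7004560) = -1/7004560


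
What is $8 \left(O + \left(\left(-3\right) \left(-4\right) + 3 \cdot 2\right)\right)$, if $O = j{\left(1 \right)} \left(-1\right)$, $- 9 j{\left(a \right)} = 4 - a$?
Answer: $\frac{440}{3} \approx 146.67$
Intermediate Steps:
$j{\left(a \right)} = - \frac{4}{9} + \frac{a}{9}$ ($j{\left(a \right)} = - \frac{4 - a}{9} = - \frac{4}{9} + \frac{a}{9}$)
$O = \frac{1}{3}$ ($O = \left(- \frac{4}{9} + \frac{1}{9} \cdot 1\right) \left(-1\right) = \left(- \frac{4}{9} + \frac{1}{9}\right) \left(-1\right) = \left(- \frac{1}{3}\right) \left(-1\right) = \frac{1}{3} \approx 0.33333$)
$8 \left(O + \left(\left(-3\right) \left(-4\right) + 3 \cdot 2\right)\right) = 8 \left(\frac{1}{3} + \left(\left(-3\right) \left(-4\right) + 3 \cdot 2\right)\right) = 8 \left(\frac{1}{3} + \left(12 + 6\right)\right) = 8 \left(\frac{1}{3} + 18\right) = 8 \cdot \frac{55}{3} = \frac{440}{3}$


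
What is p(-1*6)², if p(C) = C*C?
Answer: 1296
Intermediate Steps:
p(C) = C²
p(-1*6)² = ((-1*6)²)² = ((-6)²)² = 36² = 1296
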